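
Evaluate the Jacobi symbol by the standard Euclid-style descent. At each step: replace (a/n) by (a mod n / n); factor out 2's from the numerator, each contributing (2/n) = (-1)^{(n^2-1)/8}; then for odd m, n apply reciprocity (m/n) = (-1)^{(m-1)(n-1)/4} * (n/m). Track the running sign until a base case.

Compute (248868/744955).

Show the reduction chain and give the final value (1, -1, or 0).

factor out 2^2: 248868 = 2^2·62217; with 744955 mod 8 = 3, (2/744955) = -1; sign now +1; continue with (62217/744955)
flip (62217/744955) -> (744955/62217): both odd, 62217 mod 4 = 1, 744955 mod 4 = 3, so the flip contributes +1; sign now +1
(744955/62217): 744955 mod 62217 = 60568, so (744955/62217) = (60568/62217)
factor out 2^3: 60568 = 2^3·7571; with 62217 mod 8 = 1, (2/62217) = +1; sign now +1; continue with (7571/62217)
flip (7571/62217) -> (62217/7571): both odd, 7571 mod 4 = 3, 62217 mod 4 = 1, so the flip contributes +1; sign now +1
(62217/7571): 62217 mod 7571 = 1649, so (62217/7571) = (1649/7571)
flip (1649/7571) -> (7571/1649): both odd, 1649 mod 4 = 1, 7571 mod 4 = 3, so the flip contributes +1; sign now +1
(7571/1649): 7571 mod 1649 = 975, so (7571/1649) = (975/1649)
flip (975/1649) -> (1649/975): both odd, 975 mod 4 = 3, 1649 mod 4 = 1, so the flip contributes +1; sign now +1
(1649/975): 1649 mod 975 = 674, so (1649/975) = (674/975)
factor out 2^1: 674 = 2^1·337; with 975 mod 8 = 7, (2/975) = +1; sign now +1; continue with (337/975)
flip (337/975) -> (975/337): both odd, 337 mod 4 = 1, 975 mod 4 = 3, so the flip contributes +1; sign now +1
(975/337): 975 mod 337 = 301, so (975/337) = (301/337)
flip (301/337) -> (337/301): both odd, 301 mod 4 = 1, 337 mod 4 = 1, so the flip contributes +1; sign now +1
(337/301): 337 mod 301 = 36, so (337/301) = (36/301)
factor out 2^2: 36 = 2^2·9; with 301 mod 8 = 5, (2/301) = -1; sign now +1; continue with (9/301)
flip (9/301) -> (301/9): both odd, 9 mod 4 = 1, 301 mod 4 = 1, so the flip contributes +1; sign now +1
(301/9): 301 mod 9 = 4, so (301/9) = (4/9)
factor out 2^2: 4 = 2^2·1; with 9 mod 8 = 1, (2/9) = +1; sign now +1; continue with (1/9)
reached (1/9) = 1, so the symbol is +1

1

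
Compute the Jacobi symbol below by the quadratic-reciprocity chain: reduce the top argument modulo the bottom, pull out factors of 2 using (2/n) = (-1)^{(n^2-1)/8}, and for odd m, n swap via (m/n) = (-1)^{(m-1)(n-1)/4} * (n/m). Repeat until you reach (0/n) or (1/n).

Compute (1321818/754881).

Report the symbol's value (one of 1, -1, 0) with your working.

(1321818/754881): 1321818 mod 754881 = 566937, so (1321818/754881) = (566937/754881)
flip (566937/754881) -> (754881/566937): both odd, 566937 mod 4 = 1, 754881 mod 4 = 1, so the flip contributes +1; sign now +1
(754881/566937): 754881 mod 566937 = 187944, so (754881/566937) = (187944/566937)
factor out 2^3: 187944 = 2^3·23493; with 566937 mod 8 = 1, (2/566937) = +1; sign now +1; continue with (23493/566937)
flip (23493/566937) -> (566937/23493): both odd, 23493 mod 4 = 1, 566937 mod 4 = 1, so the flip contributes +1; sign now +1
(566937/23493): 566937 mod 23493 = 3105, so (566937/23493) = (3105/23493)
flip (3105/23493) -> (23493/3105): both odd, 3105 mod 4 = 1, 23493 mod 4 = 1, so the flip contributes +1; sign now +1
(23493/3105): 23493 mod 3105 = 1758, so (23493/3105) = (1758/3105)
factor out 2^1: 1758 = 2^1·879; with 3105 mod 8 = 1, (2/3105) = +1; sign now +1; continue with (879/3105)
flip (879/3105) -> (3105/879): both odd, 879 mod 4 = 3, 3105 mod 4 = 1, so the flip contributes +1; sign now +1
(3105/879): 3105 mod 879 = 468, so (3105/879) = (468/879)
factor out 2^2: 468 = 2^2·117; with 879 mod 8 = 7, (2/879) = +1; sign now +1; continue with (117/879)
flip (117/879) -> (879/117): both odd, 117 mod 4 = 1, 879 mod 4 = 3, so the flip contributes +1; sign now +1
(879/117): 879 mod 117 = 60, so (879/117) = (60/117)
factor out 2^2: 60 = 2^2·15; with 117 mod 8 = 5, (2/117) = -1; sign now +1; continue with (15/117)
flip (15/117) -> (117/15): both odd, 15 mod 4 = 3, 117 mod 4 = 1, so the flip contributes +1; sign now +1
(117/15): 117 mod 15 = 12, so (117/15) = (12/15)
factor out 2^2: 12 = 2^2·3; with 15 mod 8 = 7, (2/15) = +1; sign now +1; continue with (3/15)
flip (3/15) -> (15/3): both odd, 3 mod 4 = 3, 15 mod 4 = 3, so the flip contributes -1; sign now -1
(15/3): 15 mod 3 = 0, so (15/3) = (0/3)
reached (0/3); gcd(a, n) > 1, so (0/3) = 0 and the symbol is 0

0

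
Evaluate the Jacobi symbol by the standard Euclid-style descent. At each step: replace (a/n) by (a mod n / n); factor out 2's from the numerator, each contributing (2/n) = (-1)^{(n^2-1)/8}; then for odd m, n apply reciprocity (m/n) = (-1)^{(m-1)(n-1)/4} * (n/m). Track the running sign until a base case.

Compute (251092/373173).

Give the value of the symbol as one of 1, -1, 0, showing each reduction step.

1

factor out 2^2: 251092 = 2^2·62773; with 373173 mod 8 = 5, (2/373173) = -1; sign now +1; continue with (62773/373173)
flip (62773/373173) -> (373173/62773): both odd, 62773 mod 4 = 1, 373173 mod 4 = 1, so the flip contributes +1; sign now +1
(373173/62773): 373173 mod 62773 = 59308, so (373173/62773) = (59308/62773)
factor out 2^2: 59308 = 2^2·14827; with 62773 mod 8 = 5, (2/62773) = -1; sign now +1; continue with (14827/62773)
flip (14827/62773) -> (62773/14827): both odd, 14827 mod 4 = 3, 62773 mod 4 = 1, so the flip contributes +1; sign now +1
(62773/14827): 62773 mod 14827 = 3465, so (62773/14827) = (3465/14827)
flip (3465/14827) -> (14827/3465): both odd, 3465 mod 4 = 1, 14827 mod 4 = 3, so the flip contributes +1; sign now +1
(14827/3465): 14827 mod 3465 = 967, so (14827/3465) = (967/3465)
flip (967/3465) -> (3465/967): both odd, 967 mod 4 = 3, 3465 mod 4 = 1, so the flip contributes +1; sign now +1
(3465/967): 3465 mod 967 = 564, so (3465/967) = (564/967)
factor out 2^2: 564 = 2^2·141; with 967 mod 8 = 7, (2/967) = +1; sign now +1; continue with (141/967)
flip (141/967) -> (967/141): both odd, 141 mod 4 = 1, 967 mod 4 = 3, so the flip contributes +1; sign now +1
(967/141): 967 mod 141 = 121, so (967/141) = (121/141)
flip (121/141) -> (141/121): both odd, 121 mod 4 = 1, 141 mod 4 = 1, so the flip contributes +1; sign now +1
(141/121): 141 mod 121 = 20, so (141/121) = (20/121)
factor out 2^2: 20 = 2^2·5; with 121 mod 8 = 1, (2/121) = +1; sign now +1; continue with (5/121)
flip (5/121) -> (121/5): both odd, 5 mod 4 = 1, 121 mod 4 = 1, so the flip contributes +1; sign now +1
(121/5): 121 mod 5 = 1, so (121/5) = (1/5)
reached (1/5) = 1, so the symbol is +1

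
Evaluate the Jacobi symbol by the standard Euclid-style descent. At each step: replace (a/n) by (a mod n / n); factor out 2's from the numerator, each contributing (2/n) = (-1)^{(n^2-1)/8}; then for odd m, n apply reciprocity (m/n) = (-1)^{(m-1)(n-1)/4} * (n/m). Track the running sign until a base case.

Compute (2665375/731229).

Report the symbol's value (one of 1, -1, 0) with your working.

(2665375/731229): 2665375 mod 731229 = 471688, so (2665375/731229) = (471688/731229)
factor out 2^3: 471688 = 2^3·58961; with 731229 mod 8 = 5, (2/731229) = -1; sign now -1; continue with (58961/731229)
flip (58961/731229) -> (731229/58961): both odd, 58961 mod 4 = 1, 731229 mod 4 = 1, so the flip contributes +1; sign now -1
(731229/58961): 731229 mod 58961 = 23697, so (731229/58961) = (23697/58961)
flip (23697/58961) -> (58961/23697): both odd, 23697 mod 4 = 1, 58961 mod 4 = 1, so the flip contributes +1; sign now -1
(58961/23697): 58961 mod 23697 = 11567, so (58961/23697) = (11567/23697)
flip (11567/23697) -> (23697/11567): both odd, 11567 mod 4 = 3, 23697 mod 4 = 1, so the flip contributes +1; sign now -1
(23697/11567): 23697 mod 11567 = 563, so (23697/11567) = (563/11567)
flip (563/11567) -> (11567/563): both odd, 563 mod 4 = 3, 11567 mod 4 = 3, so the flip contributes -1; sign now +1
(11567/563): 11567 mod 563 = 307, so (11567/563) = (307/563)
flip (307/563) -> (563/307): both odd, 307 mod 4 = 3, 563 mod 4 = 3, so the flip contributes -1; sign now -1
(563/307): 563 mod 307 = 256, so (563/307) = (256/307)
factor out 2^8: 256 = 2^8·1; with 307 mod 8 = 3, (2/307) = -1; sign now -1; continue with (1/307)
reached (1/307) = 1, so the symbol is -1

-1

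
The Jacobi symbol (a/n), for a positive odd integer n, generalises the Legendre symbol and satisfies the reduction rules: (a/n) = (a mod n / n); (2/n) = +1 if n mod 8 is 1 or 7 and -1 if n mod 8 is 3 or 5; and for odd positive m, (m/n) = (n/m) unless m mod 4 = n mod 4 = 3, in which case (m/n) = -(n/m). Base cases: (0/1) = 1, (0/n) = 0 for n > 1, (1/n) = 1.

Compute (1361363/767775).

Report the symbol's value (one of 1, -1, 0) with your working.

1

(1361363/767775): 1361363 mod 767775 = 593588, so (1361363/767775) = (593588/767775)
factor out 2^2: 593588 = 2^2·148397; with 767775 mod 8 = 7, (2/767775) = +1; sign now +1; continue with (148397/767775)
flip (148397/767775) -> (767775/148397): both odd, 148397 mod 4 = 1, 767775 mod 4 = 3, so the flip contributes +1; sign now +1
(767775/148397): 767775 mod 148397 = 25790, so (767775/148397) = (25790/148397)
factor out 2^1: 25790 = 2^1·12895; with 148397 mod 8 = 5, (2/148397) = -1; sign now -1; continue with (12895/148397)
flip (12895/148397) -> (148397/12895): both odd, 12895 mod 4 = 3, 148397 mod 4 = 1, so the flip contributes +1; sign now -1
(148397/12895): 148397 mod 12895 = 6552, so (148397/12895) = (6552/12895)
factor out 2^3: 6552 = 2^3·819; with 12895 mod 8 = 7, (2/12895) = +1; sign now -1; continue with (819/12895)
flip (819/12895) -> (12895/819): both odd, 819 mod 4 = 3, 12895 mod 4 = 3, so the flip contributes -1; sign now +1
(12895/819): 12895 mod 819 = 610, so (12895/819) = (610/819)
factor out 2^1: 610 = 2^1·305; with 819 mod 8 = 3, (2/819) = -1; sign now -1; continue with (305/819)
flip (305/819) -> (819/305): both odd, 305 mod 4 = 1, 819 mod 4 = 3, so the flip contributes +1; sign now -1
(819/305): 819 mod 305 = 209, so (819/305) = (209/305)
flip (209/305) -> (305/209): both odd, 209 mod 4 = 1, 305 mod 4 = 1, so the flip contributes +1; sign now -1
(305/209): 305 mod 209 = 96, so (305/209) = (96/209)
factor out 2^5: 96 = 2^5·3; with 209 mod 8 = 1, (2/209) = +1; sign now -1; continue with (3/209)
flip (3/209) -> (209/3): both odd, 3 mod 4 = 3, 209 mod 4 = 1, so the flip contributes +1; sign now -1
(209/3): 209 mod 3 = 2, so (209/3) = (2/3)
factor out 2^1: 2 = 2^1·1; with 3 mod 8 = 3, (2/3) = -1; sign now +1; continue with (1/3)
reached (1/3) = 1, so the symbol is +1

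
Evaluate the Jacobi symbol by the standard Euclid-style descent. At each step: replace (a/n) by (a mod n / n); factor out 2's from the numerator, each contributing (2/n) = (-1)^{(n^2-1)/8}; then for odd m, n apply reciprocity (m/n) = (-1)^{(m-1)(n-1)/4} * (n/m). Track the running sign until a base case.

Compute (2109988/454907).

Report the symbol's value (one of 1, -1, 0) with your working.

(2109988/454907): 2109988 mod 454907 = 290360, so (2109988/454907) = (290360/454907)
factor out 2^3: 290360 = 2^3·36295; with 454907 mod 8 = 3, (2/454907) = -1; sign now -1; continue with (36295/454907)
flip (36295/454907) -> (454907/36295): both odd, 36295 mod 4 = 3, 454907 mod 4 = 3, so the flip contributes -1; sign now +1
(454907/36295): 454907 mod 36295 = 19367, so (454907/36295) = (19367/36295)
flip (19367/36295) -> (36295/19367): both odd, 19367 mod 4 = 3, 36295 mod 4 = 3, so the flip contributes -1; sign now -1
(36295/19367): 36295 mod 19367 = 16928, so (36295/19367) = (16928/19367)
factor out 2^5: 16928 = 2^5·529; with 19367 mod 8 = 7, (2/19367) = +1; sign now -1; continue with (529/19367)
flip (529/19367) -> (19367/529): both odd, 529 mod 4 = 1, 19367 mod 4 = 3, so the flip contributes +1; sign now -1
(19367/529): 19367 mod 529 = 323, so (19367/529) = (323/529)
flip (323/529) -> (529/323): both odd, 323 mod 4 = 3, 529 mod 4 = 1, so the flip contributes +1; sign now -1
(529/323): 529 mod 323 = 206, so (529/323) = (206/323)
factor out 2^1: 206 = 2^1·103; with 323 mod 8 = 3, (2/323) = -1; sign now +1; continue with (103/323)
flip (103/323) -> (323/103): both odd, 103 mod 4 = 3, 323 mod 4 = 3, so the flip contributes -1; sign now -1
(323/103): 323 mod 103 = 14, so (323/103) = (14/103)
factor out 2^1: 14 = 2^1·7; with 103 mod 8 = 7, (2/103) = +1; sign now -1; continue with (7/103)
flip (7/103) -> (103/7): both odd, 7 mod 4 = 3, 103 mod 4 = 3, so the flip contributes -1; sign now +1
(103/7): 103 mod 7 = 5, so (103/7) = (5/7)
flip (5/7) -> (7/5): both odd, 5 mod 4 = 1, 7 mod 4 = 3, so the flip contributes +1; sign now +1
(7/5): 7 mod 5 = 2, so (7/5) = (2/5)
factor out 2^1: 2 = 2^1·1; with 5 mod 8 = 5, (2/5) = -1; sign now -1; continue with (1/5)
reached (1/5) = 1, so the symbol is -1

-1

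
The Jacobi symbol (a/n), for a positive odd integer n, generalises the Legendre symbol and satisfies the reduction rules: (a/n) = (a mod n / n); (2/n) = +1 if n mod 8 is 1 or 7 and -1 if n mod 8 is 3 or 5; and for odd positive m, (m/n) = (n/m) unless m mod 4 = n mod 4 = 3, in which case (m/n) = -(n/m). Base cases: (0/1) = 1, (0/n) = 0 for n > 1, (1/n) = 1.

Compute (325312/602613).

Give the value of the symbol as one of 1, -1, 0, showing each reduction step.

factor out 2^6: 325312 = 2^6·5083; with 602613 mod 8 = 5, (2/602613) = -1; sign now +1; continue with (5083/602613)
flip (5083/602613) -> (602613/5083): both odd, 5083 mod 4 = 3, 602613 mod 4 = 1, so the flip contributes +1; sign now +1
(602613/5083): 602613 mod 5083 = 2819, so (602613/5083) = (2819/5083)
flip (2819/5083) -> (5083/2819): both odd, 2819 mod 4 = 3, 5083 mod 4 = 3, so the flip contributes -1; sign now -1
(5083/2819): 5083 mod 2819 = 2264, so (5083/2819) = (2264/2819)
factor out 2^3: 2264 = 2^3·283; with 2819 mod 8 = 3, (2/2819) = -1; sign now +1; continue with (283/2819)
flip (283/2819) -> (2819/283): both odd, 283 mod 4 = 3, 2819 mod 4 = 3, so the flip contributes -1; sign now -1
(2819/283): 2819 mod 283 = 272, so (2819/283) = (272/283)
factor out 2^4: 272 = 2^4·17; with 283 mod 8 = 3, (2/283) = -1; sign now -1; continue with (17/283)
flip (17/283) -> (283/17): both odd, 17 mod 4 = 1, 283 mod 4 = 3, so the flip contributes +1; sign now -1
(283/17): 283 mod 17 = 11, so (283/17) = (11/17)
flip (11/17) -> (17/11): both odd, 11 mod 4 = 3, 17 mod 4 = 1, so the flip contributes +1; sign now -1
(17/11): 17 mod 11 = 6, so (17/11) = (6/11)
factor out 2^1: 6 = 2^1·3; with 11 mod 8 = 3, (2/11) = -1; sign now +1; continue with (3/11)
flip (3/11) -> (11/3): both odd, 3 mod 4 = 3, 11 mod 4 = 3, so the flip contributes -1; sign now -1
(11/3): 11 mod 3 = 2, so (11/3) = (2/3)
factor out 2^1: 2 = 2^1·1; with 3 mod 8 = 3, (2/3) = -1; sign now +1; continue with (1/3)
reached (1/3) = 1, so the symbol is +1

1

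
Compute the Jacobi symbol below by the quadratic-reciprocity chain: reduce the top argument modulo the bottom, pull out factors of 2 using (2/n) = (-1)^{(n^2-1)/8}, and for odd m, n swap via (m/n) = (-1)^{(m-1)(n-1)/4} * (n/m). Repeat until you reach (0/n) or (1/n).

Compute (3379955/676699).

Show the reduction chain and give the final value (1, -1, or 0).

(3379955/676699) = (673159/676699)   [reduce mod 676699]
reciprocity: (673159/676699) = -1·(676699/673159) since 673159 mod 4 = 3, 676699 mod 4 = 3; sign now -1
(676699/673159) = (3540/673159)   [reduce mod 673159]
3540 = 2^2·885; (2/673159) = +1 since 673159 mod 8 = 7, so (3540/673159) = (+1)^2·(885/673159); sign now -1
reciprocity: (885/673159) = +1·(673159/885) since 885 mod 4 = 1, 673159 mod 4 = 3; sign now -1
(673159/885) = (559/885)   [reduce mod 885]
reciprocity: (559/885) = +1·(885/559) since 559 mod 4 = 3, 885 mod 4 = 1; sign now -1
(885/559) = (326/559)   [reduce mod 559]
326 = 2^1·163; (2/559) = +1 since 559 mod 8 = 7, so (326/559) = (+1)^1·(163/559); sign now -1
reciprocity: (163/559) = -1·(559/163) since 163 mod 4 = 3, 559 mod 4 = 3; sign now +1
(559/163) = (70/163)   [reduce mod 163]
70 = 2^1·35; (2/163) = -1 since 163 mod 8 = 3, so (70/163) = (-1)^1·(35/163); sign now -1
reciprocity: (35/163) = -1·(163/35) since 35 mod 4 = 3, 163 mod 4 = 3; sign now +1
(163/35) = (23/35)   [reduce mod 35]
reciprocity: (23/35) = -1·(35/23) since 23 mod 4 = 3, 35 mod 4 = 3; sign now -1
(35/23) = (12/23)   [reduce mod 23]
12 = 2^2·3; (2/23) = +1 since 23 mod 8 = 7, so (12/23) = (+1)^2·(3/23); sign now -1
reciprocity: (3/23) = -1·(23/3) since 3 mod 4 = 3, 23 mod 4 = 3; sign now +1
(23/3) = (2/3)   [reduce mod 3]
2 = 2^1·1; (2/3) = -1 since 3 mod 8 = 3, so (2/3) = (-1)^1·(1/3); sign now -1
(1/3) = 1; final value = sign = -1

-1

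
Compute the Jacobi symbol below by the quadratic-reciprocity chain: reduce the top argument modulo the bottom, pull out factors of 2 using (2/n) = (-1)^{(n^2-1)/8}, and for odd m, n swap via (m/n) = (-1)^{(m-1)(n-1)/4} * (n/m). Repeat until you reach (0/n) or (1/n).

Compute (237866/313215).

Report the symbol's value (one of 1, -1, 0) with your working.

1

factor out 2^1: 237866 = 2^1·118933; with 313215 mod 8 = 7, (2/313215) = +1; sign now +1; continue with (118933/313215)
flip (118933/313215) -> (313215/118933): both odd, 118933 mod 4 = 1, 313215 mod 4 = 3, so the flip contributes +1; sign now +1
(313215/118933): 313215 mod 118933 = 75349, so (313215/118933) = (75349/118933)
flip (75349/118933) -> (118933/75349): both odd, 75349 mod 4 = 1, 118933 mod 4 = 1, so the flip contributes +1; sign now +1
(118933/75349): 118933 mod 75349 = 43584, so (118933/75349) = (43584/75349)
factor out 2^6: 43584 = 2^6·681; with 75349 mod 8 = 5, (2/75349) = -1; sign now +1; continue with (681/75349)
flip (681/75349) -> (75349/681): both odd, 681 mod 4 = 1, 75349 mod 4 = 1, so the flip contributes +1; sign now +1
(75349/681): 75349 mod 681 = 439, so (75349/681) = (439/681)
flip (439/681) -> (681/439): both odd, 439 mod 4 = 3, 681 mod 4 = 1, so the flip contributes +1; sign now +1
(681/439): 681 mod 439 = 242, so (681/439) = (242/439)
factor out 2^1: 242 = 2^1·121; with 439 mod 8 = 7, (2/439) = +1; sign now +1; continue with (121/439)
flip (121/439) -> (439/121): both odd, 121 mod 4 = 1, 439 mod 4 = 3, so the flip contributes +1; sign now +1
(439/121): 439 mod 121 = 76, so (439/121) = (76/121)
factor out 2^2: 76 = 2^2·19; with 121 mod 8 = 1, (2/121) = +1; sign now +1; continue with (19/121)
flip (19/121) -> (121/19): both odd, 19 mod 4 = 3, 121 mod 4 = 1, so the flip contributes +1; sign now +1
(121/19): 121 mod 19 = 7, so (121/19) = (7/19)
flip (7/19) -> (19/7): both odd, 7 mod 4 = 3, 19 mod 4 = 3, so the flip contributes -1; sign now -1
(19/7): 19 mod 7 = 5, so (19/7) = (5/7)
flip (5/7) -> (7/5): both odd, 5 mod 4 = 1, 7 mod 4 = 3, so the flip contributes +1; sign now -1
(7/5): 7 mod 5 = 2, so (7/5) = (2/5)
factor out 2^1: 2 = 2^1·1; with 5 mod 8 = 5, (2/5) = -1; sign now +1; continue with (1/5)
reached (1/5) = 1, so the symbol is +1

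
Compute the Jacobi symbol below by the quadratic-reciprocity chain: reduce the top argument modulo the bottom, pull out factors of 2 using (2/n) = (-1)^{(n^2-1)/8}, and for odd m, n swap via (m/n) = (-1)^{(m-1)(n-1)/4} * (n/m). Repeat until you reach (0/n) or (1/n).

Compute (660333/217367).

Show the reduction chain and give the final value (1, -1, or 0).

1

(660333/217367): 660333 mod 217367 = 8232, so (660333/217367) = (8232/217367)
factor out 2^3: 8232 = 2^3·1029; with 217367 mod 8 = 7, (2/217367) = +1; sign now +1; continue with (1029/217367)
flip (1029/217367) -> (217367/1029): both odd, 1029 mod 4 = 1, 217367 mod 4 = 3, so the flip contributes +1; sign now +1
(217367/1029): 217367 mod 1029 = 248, so (217367/1029) = (248/1029)
factor out 2^3: 248 = 2^3·31; with 1029 mod 8 = 5, (2/1029) = -1; sign now -1; continue with (31/1029)
flip (31/1029) -> (1029/31): both odd, 31 mod 4 = 3, 1029 mod 4 = 1, so the flip contributes +1; sign now -1
(1029/31): 1029 mod 31 = 6, so (1029/31) = (6/31)
factor out 2^1: 6 = 2^1·3; with 31 mod 8 = 7, (2/31) = +1; sign now -1; continue with (3/31)
flip (3/31) -> (31/3): both odd, 3 mod 4 = 3, 31 mod 4 = 3, so the flip contributes -1; sign now +1
(31/3): 31 mod 3 = 1, so (31/3) = (1/3)
reached (1/3) = 1, so the symbol is +1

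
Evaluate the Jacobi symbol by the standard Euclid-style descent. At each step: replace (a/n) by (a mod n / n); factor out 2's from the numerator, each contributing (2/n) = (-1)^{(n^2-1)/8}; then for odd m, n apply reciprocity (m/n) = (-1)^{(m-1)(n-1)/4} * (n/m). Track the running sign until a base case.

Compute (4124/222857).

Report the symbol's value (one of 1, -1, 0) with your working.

-1

4124 = 2^2·1031; (2/222857) = +1 since 222857 mod 8 = 1, so (4124/222857) = (+1)^2·(1031/222857); sign now +1
reciprocity: (1031/222857) = +1·(222857/1031) since 1031 mod 4 = 3, 222857 mod 4 = 1; sign now +1
(222857/1031) = (161/1031)   [reduce mod 1031]
reciprocity: (161/1031) = +1·(1031/161) since 161 mod 4 = 1, 1031 mod 4 = 3; sign now +1
(1031/161) = (65/161)   [reduce mod 161]
reciprocity: (65/161) = +1·(161/65) since 65 mod 4 = 1, 161 mod 4 = 1; sign now +1
(161/65) = (31/65)   [reduce mod 65]
reciprocity: (31/65) = +1·(65/31) since 31 mod 4 = 3, 65 mod 4 = 1; sign now +1
(65/31) = (3/31)   [reduce mod 31]
reciprocity: (3/31) = -1·(31/3) since 3 mod 4 = 3, 31 mod 4 = 3; sign now -1
(31/3) = (1/3)   [reduce mod 3]
(1/3) = 1; final value = sign = -1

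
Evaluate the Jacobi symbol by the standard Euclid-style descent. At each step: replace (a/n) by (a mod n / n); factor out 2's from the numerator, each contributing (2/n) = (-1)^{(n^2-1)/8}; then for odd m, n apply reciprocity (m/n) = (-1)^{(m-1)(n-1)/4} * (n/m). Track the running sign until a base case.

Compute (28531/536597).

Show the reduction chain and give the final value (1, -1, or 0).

reciprocity: (28531/536597) = +1·(536597/28531) since 28531 mod 4 = 3, 536597 mod 4 = 1; sign now +1
(536597/28531) = (23039/28531)   [reduce mod 28531]
reciprocity: (23039/28531) = -1·(28531/23039) since 23039 mod 4 = 3, 28531 mod 4 = 3; sign now -1
(28531/23039) = (5492/23039)   [reduce mod 23039]
5492 = 2^2·1373; (2/23039) = +1 since 23039 mod 8 = 7, so (5492/23039) = (+1)^2·(1373/23039); sign now -1
reciprocity: (1373/23039) = +1·(23039/1373) since 1373 mod 4 = 1, 23039 mod 4 = 3; sign now -1
(23039/1373) = (1071/1373)   [reduce mod 1373]
reciprocity: (1071/1373) = +1·(1373/1071) since 1071 mod 4 = 3, 1373 mod 4 = 1; sign now -1
(1373/1071) = (302/1071)   [reduce mod 1071]
302 = 2^1·151; (2/1071) = +1 since 1071 mod 8 = 7, so (302/1071) = (+1)^1·(151/1071); sign now -1
reciprocity: (151/1071) = -1·(1071/151) since 151 mod 4 = 3, 1071 mod 4 = 3; sign now +1
(1071/151) = (14/151)   [reduce mod 151]
14 = 2^1·7; (2/151) = +1 since 151 mod 8 = 7, so (14/151) = (+1)^1·(7/151); sign now +1
reciprocity: (7/151) = -1·(151/7) since 7 mod 4 = 3, 151 mod 4 = 3; sign now -1
(151/7) = (4/7)   [reduce mod 7]
4 = 2^2·1; (2/7) = +1 since 7 mod 8 = 7, so (4/7) = (+1)^2·(1/7); sign now -1
(1/7) = 1; final value = sign = -1

-1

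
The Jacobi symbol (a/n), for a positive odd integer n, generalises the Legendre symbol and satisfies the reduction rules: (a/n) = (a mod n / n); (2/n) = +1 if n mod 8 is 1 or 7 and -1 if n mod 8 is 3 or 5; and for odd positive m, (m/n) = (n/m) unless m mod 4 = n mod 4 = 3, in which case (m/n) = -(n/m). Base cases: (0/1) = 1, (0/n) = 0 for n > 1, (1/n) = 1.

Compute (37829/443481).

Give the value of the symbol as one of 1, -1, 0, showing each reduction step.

flip (37829/443481) -> (443481/37829): both odd, 37829 mod 4 = 1, 443481 mod 4 = 1, so the flip contributes +1; sign now +1
(443481/37829): 443481 mod 37829 = 27362, so (443481/37829) = (27362/37829)
factor out 2^1: 27362 = 2^1·13681; with 37829 mod 8 = 5, (2/37829) = -1; sign now -1; continue with (13681/37829)
flip (13681/37829) -> (37829/13681): both odd, 13681 mod 4 = 1, 37829 mod 4 = 1, so the flip contributes +1; sign now -1
(37829/13681): 37829 mod 13681 = 10467, so (37829/13681) = (10467/13681)
flip (10467/13681) -> (13681/10467): both odd, 10467 mod 4 = 3, 13681 mod 4 = 1, so the flip contributes +1; sign now -1
(13681/10467): 13681 mod 10467 = 3214, so (13681/10467) = (3214/10467)
factor out 2^1: 3214 = 2^1·1607; with 10467 mod 8 = 3, (2/10467) = -1; sign now +1; continue with (1607/10467)
flip (1607/10467) -> (10467/1607): both odd, 1607 mod 4 = 3, 10467 mod 4 = 3, so the flip contributes -1; sign now -1
(10467/1607): 10467 mod 1607 = 825, so (10467/1607) = (825/1607)
flip (825/1607) -> (1607/825): both odd, 825 mod 4 = 1, 1607 mod 4 = 3, so the flip contributes +1; sign now -1
(1607/825): 1607 mod 825 = 782, so (1607/825) = (782/825)
factor out 2^1: 782 = 2^1·391; with 825 mod 8 = 1, (2/825) = +1; sign now -1; continue with (391/825)
flip (391/825) -> (825/391): both odd, 391 mod 4 = 3, 825 mod 4 = 1, so the flip contributes +1; sign now -1
(825/391): 825 mod 391 = 43, so (825/391) = (43/391)
flip (43/391) -> (391/43): both odd, 43 mod 4 = 3, 391 mod 4 = 3, so the flip contributes -1; sign now +1
(391/43): 391 mod 43 = 4, so (391/43) = (4/43)
factor out 2^2: 4 = 2^2·1; with 43 mod 8 = 3, (2/43) = -1; sign now +1; continue with (1/43)
reached (1/43) = 1, so the symbol is +1

1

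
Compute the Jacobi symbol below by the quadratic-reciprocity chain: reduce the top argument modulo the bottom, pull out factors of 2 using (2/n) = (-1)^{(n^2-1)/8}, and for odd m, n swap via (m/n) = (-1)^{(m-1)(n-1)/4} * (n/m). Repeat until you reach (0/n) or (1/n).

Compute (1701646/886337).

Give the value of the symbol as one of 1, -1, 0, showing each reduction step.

-1

(1701646/886337): 1701646 mod 886337 = 815309, so (1701646/886337) = (815309/886337)
flip (815309/886337) -> (886337/815309): both odd, 815309 mod 4 = 1, 886337 mod 4 = 1, so the flip contributes +1; sign now +1
(886337/815309): 886337 mod 815309 = 71028, so (886337/815309) = (71028/815309)
factor out 2^2: 71028 = 2^2·17757; with 815309 mod 8 = 5, (2/815309) = -1; sign now +1; continue with (17757/815309)
flip (17757/815309) -> (815309/17757): both odd, 17757 mod 4 = 1, 815309 mod 4 = 1, so the flip contributes +1; sign now +1
(815309/17757): 815309 mod 17757 = 16244, so (815309/17757) = (16244/17757)
factor out 2^2: 16244 = 2^2·4061; with 17757 mod 8 = 5, (2/17757) = -1; sign now +1; continue with (4061/17757)
flip (4061/17757) -> (17757/4061): both odd, 4061 mod 4 = 1, 17757 mod 4 = 1, so the flip contributes +1; sign now +1
(17757/4061): 17757 mod 4061 = 1513, so (17757/4061) = (1513/4061)
flip (1513/4061) -> (4061/1513): both odd, 1513 mod 4 = 1, 4061 mod 4 = 1, so the flip contributes +1; sign now +1
(4061/1513): 4061 mod 1513 = 1035, so (4061/1513) = (1035/1513)
flip (1035/1513) -> (1513/1035): both odd, 1035 mod 4 = 3, 1513 mod 4 = 1, so the flip contributes +1; sign now +1
(1513/1035): 1513 mod 1035 = 478, so (1513/1035) = (478/1035)
factor out 2^1: 478 = 2^1·239; with 1035 mod 8 = 3, (2/1035) = -1; sign now -1; continue with (239/1035)
flip (239/1035) -> (1035/239): both odd, 239 mod 4 = 3, 1035 mod 4 = 3, so the flip contributes -1; sign now +1
(1035/239): 1035 mod 239 = 79, so (1035/239) = (79/239)
flip (79/239) -> (239/79): both odd, 79 mod 4 = 3, 239 mod 4 = 3, so the flip contributes -1; sign now -1
(239/79): 239 mod 79 = 2, so (239/79) = (2/79)
factor out 2^1: 2 = 2^1·1; with 79 mod 8 = 7, (2/79) = +1; sign now -1; continue with (1/79)
reached (1/79) = 1, so the symbol is -1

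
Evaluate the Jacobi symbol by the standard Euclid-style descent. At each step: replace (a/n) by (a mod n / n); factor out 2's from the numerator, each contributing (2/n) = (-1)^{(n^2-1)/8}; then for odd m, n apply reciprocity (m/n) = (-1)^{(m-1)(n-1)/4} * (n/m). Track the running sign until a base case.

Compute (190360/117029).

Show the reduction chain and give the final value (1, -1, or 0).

(190360/117029): 190360 mod 117029 = 73331, so (190360/117029) = (73331/117029)
flip (73331/117029) -> (117029/73331): both odd, 73331 mod 4 = 3, 117029 mod 4 = 1, so the flip contributes +1; sign now +1
(117029/73331): 117029 mod 73331 = 43698, so (117029/73331) = (43698/73331)
factor out 2^1: 43698 = 2^1·21849; with 73331 mod 8 = 3, (2/73331) = -1; sign now -1; continue with (21849/73331)
flip (21849/73331) -> (73331/21849): both odd, 21849 mod 4 = 1, 73331 mod 4 = 3, so the flip contributes +1; sign now -1
(73331/21849): 73331 mod 21849 = 7784, so (73331/21849) = (7784/21849)
factor out 2^3: 7784 = 2^3·973; with 21849 mod 8 = 1, (2/21849) = +1; sign now -1; continue with (973/21849)
flip (973/21849) -> (21849/973): both odd, 973 mod 4 = 1, 21849 mod 4 = 1, so the flip contributes +1; sign now -1
(21849/973): 21849 mod 973 = 443, so (21849/973) = (443/973)
flip (443/973) -> (973/443): both odd, 443 mod 4 = 3, 973 mod 4 = 1, so the flip contributes +1; sign now -1
(973/443): 973 mod 443 = 87, so (973/443) = (87/443)
flip (87/443) -> (443/87): both odd, 87 mod 4 = 3, 443 mod 4 = 3, so the flip contributes -1; sign now +1
(443/87): 443 mod 87 = 8, so (443/87) = (8/87)
factor out 2^3: 8 = 2^3·1; with 87 mod 8 = 7, (2/87) = +1; sign now +1; continue with (1/87)
reached (1/87) = 1, so the symbol is +1

1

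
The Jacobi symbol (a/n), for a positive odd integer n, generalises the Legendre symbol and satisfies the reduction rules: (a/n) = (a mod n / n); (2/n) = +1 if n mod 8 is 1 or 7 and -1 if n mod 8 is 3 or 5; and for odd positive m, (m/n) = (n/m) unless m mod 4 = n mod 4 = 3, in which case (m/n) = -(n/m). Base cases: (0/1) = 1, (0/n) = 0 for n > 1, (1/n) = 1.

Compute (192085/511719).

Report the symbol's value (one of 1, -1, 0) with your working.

1

flip (192085/511719) -> (511719/192085): both odd, 192085 mod 4 = 1, 511719 mod 4 = 3, so the flip contributes +1; sign now +1
(511719/192085): 511719 mod 192085 = 127549, so (511719/192085) = (127549/192085)
flip (127549/192085) -> (192085/127549): both odd, 127549 mod 4 = 1, 192085 mod 4 = 1, so the flip contributes +1; sign now +1
(192085/127549): 192085 mod 127549 = 64536, so (192085/127549) = (64536/127549)
factor out 2^3: 64536 = 2^3·8067; with 127549 mod 8 = 5, (2/127549) = -1; sign now -1; continue with (8067/127549)
flip (8067/127549) -> (127549/8067): both odd, 8067 mod 4 = 3, 127549 mod 4 = 1, so the flip contributes +1; sign now -1
(127549/8067): 127549 mod 8067 = 6544, so (127549/8067) = (6544/8067)
factor out 2^4: 6544 = 2^4·409; with 8067 mod 8 = 3, (2/8067) = -1; sign now -1; continue with (409/8067)
flip (409/8067) -> (8067/409): both odd, 409 mod 4 = 1, 8067 mod 4 = 3, so the flip contributes +1; sign now -1
(8067/409): 8067 mod 409 = 296, so (8067/409) = (296/409)
factor out 2^3: 296 = 2^3·37; with 409 mod 8 = 1, (2/409) = +1; sign now -1; continue with (37/409)
flip (37/409) -> (409/37): both odd, 37 mod 4 = 1, 409 mod 4 = 1, so the flip contributes +1; sign now -1
(409/37): 409 mod 37 = 2, so (409/37) = (2/37)
factor out 2^1: 2 = 2^1·1; with 37 mod 8 = 5, (2/37) = -1; sign now +1; continue with (1/37)
reached (1/37) = 1, so the symbol is +1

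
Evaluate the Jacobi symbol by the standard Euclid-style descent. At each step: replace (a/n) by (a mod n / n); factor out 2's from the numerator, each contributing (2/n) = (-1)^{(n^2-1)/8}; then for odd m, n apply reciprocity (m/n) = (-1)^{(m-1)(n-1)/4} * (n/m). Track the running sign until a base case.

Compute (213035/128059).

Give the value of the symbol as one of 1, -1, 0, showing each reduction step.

1

(213035/128059) = (84976/128059)   [reduce mod 128059]
84976 = 2^4·5311; (2/128059) = -1 since 128059 mod 8 = 3, so (84976/128059) = (-1)^4·(5311/128059); sign now +1
reciprocity: (5311/128059) = -1·(128059/5311) since 5311 mod 4 = 3, 128059 mod 4 = 3; sign now -1
(128059/5311) = (595/5311)   [reduce mod 5311]
reciprocity: (595/5311) = -1·(5311/595) since 595 mod 4 = 3, 5311 mod 4 = 3; sign now +1
(5311/595) = (551/595)   [reduce mod 595]
reciprocity: (551/595) = -1·(595/551) since 551 mod 4 = 3, 595 mod 4 = 3; sign now -1
(595/551) = (44/551)   [reduce mod 551]
44 = 2^2·11; (2/551) = +1 since 551 mod 8 = 7, so (44/551) = (+1)^2·(11/551); sign now -1
reciprocity: (11/551) = -1·(551/11) since 11 mod 4 = 3, 551 mod 4 = 3; sign now +1
(551/11) = (1/11)   [reduce mod 11]
(1/11) = 1; final value = sign = +1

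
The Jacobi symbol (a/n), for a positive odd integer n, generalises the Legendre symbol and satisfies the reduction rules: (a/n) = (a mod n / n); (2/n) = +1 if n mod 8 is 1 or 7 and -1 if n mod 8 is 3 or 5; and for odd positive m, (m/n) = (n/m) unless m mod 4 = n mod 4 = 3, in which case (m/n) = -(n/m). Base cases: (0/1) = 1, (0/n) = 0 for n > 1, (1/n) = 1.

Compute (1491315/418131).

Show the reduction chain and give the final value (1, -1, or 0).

(1491315/418131) = (236922/418131)   [reduce mod 418131]
236922 = 2^1·118461; (2/418131) = -1 since 418131 mod 8 = 3, so (236922/418131) = (-1)^1·(118461/418131); sign now -1
reciprocity: (118461/418131) = +1·(418131/118461) since 118461 mod 4 = 1, 418131 mod 4 = 3; sign now -1
(418131/118461) = (62748/118461)   [reduce mod 118461]
62748 = 2^2·15687; (2/118461) = -1 since 118461 mod 8 = 5, so (62748/118461) = (-1)^2·(15687/118461); sign now -1
reciprocity: (15687/118461) = +1·(118461/15687) since 15687 mod 4 = 3, 118461 mod 4 = 1; sign now -1
(118461/15687) = (8652/15687)   [reduce mod 15687]
8652 = 2^2·2163; (2/15687) = +1 since 15687 mod 8 = 7, so (8652/15687) = (+1)^2·(2163/15687); sign now -1
reciprocity: (2163/15687) = -1·(15687/2163) since 2163 mod 4 = 3, 15687 mod 4 = 3; sign now +1
(15687/2163) = (546/2163)   [reduce mod 2163]
546 = 2^1·273; (2/2163) = -1 since 2163 mod 8 = 3, so (546/2163) = (-1)^1·(273/2163); sign now -1
reciprocity: (273/2163) = +1·(2163/273) since 273 mod 4 = 1, 2163 mod 4 = 3; sign now -1
(2163/273) = (252/273)   [reduce mod 273]
252 = 2^2·63; (2/273) = +1 since 273 mod 8 = 1, so (252/273) = (+1)^2·(63/273); sign now -1
reciprocity: (63/273) = +1·(273/63) since 63 mod 4 = 3, 273 mod 4 = 1; sign now -1
(273/63) = (21/63)   [reduce mod 63]
reciprocity: (21/63) = +1·(63/21) since 21 mod 4 = 1, 63 mod 4 = 3; sign now -1
(63/21) = (0/21)   [reduce mod 21]
(0/21) = 0   [gcd(a, n) > 1]; final value = 0

0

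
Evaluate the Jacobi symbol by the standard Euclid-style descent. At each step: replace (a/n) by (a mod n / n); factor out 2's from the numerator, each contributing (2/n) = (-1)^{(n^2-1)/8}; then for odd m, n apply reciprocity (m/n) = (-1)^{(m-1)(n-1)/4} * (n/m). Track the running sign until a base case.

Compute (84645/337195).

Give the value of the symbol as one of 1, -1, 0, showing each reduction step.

0

reciprocity: (84645/337195) = +1·(337195/84645) since 84645 mod 4 = 1, 337195 mod 4 = 3; sign now +1
(337195/84645) = (83260/84645)   [reduce mod 84645]
83260 = 2^2·20815; (2/84645) = -1 since 84645 mod 8 = 5, so (83260/84645) = (-1)^2·(20815/84645); sign now +1
reciprocity: (20815/84645) = +1·(84645/20815) since 20815 mod 4 = 3, 84645 mod 4 = 1; sign now +1
(84645/20815) = (1385/20815)   [reduce mod 20815]
reciprocity: (1385/20815) = +1·(20815/1385) since 1385 mod 4 = 1, 20815 mod 4 = 3; sign now +1
(20815/1385) = (40/1385)   [reduce mod 1385]
40 = 2^3·5; (2/1385) = +1 since 1385 mod 8 = 1, so (40/1385) = (+1)^3·(5/1385); sign now +1
reciprocity: (5/1385) = +1·(1385/5) since 5 mod 4 = 1, 1385 mod 4 = 1; sign now +1
(1385/5) = (0/5)   [reduce mod 5]
(0/5) = 0   [gcd(a, n) > 1]; final value = 0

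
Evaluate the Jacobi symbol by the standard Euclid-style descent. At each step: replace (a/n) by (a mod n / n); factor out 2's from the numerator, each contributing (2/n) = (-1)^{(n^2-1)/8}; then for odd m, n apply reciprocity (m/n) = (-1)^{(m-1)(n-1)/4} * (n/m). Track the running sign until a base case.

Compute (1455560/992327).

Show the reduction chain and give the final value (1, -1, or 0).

(1455560/992327): 1455560 mod 992327 = 463233, so (1455560/992327) = (463233/992327)
flip (463233/992327) -> (992327/463233): both odd, 463233 mod 4 = 1, 992327 mod 4 = 3, so the flip contributes +1; sign now +1
(992327/463233): 992327 mod 463233 = 65861, so (992327/463233) = (65861/463233)
flip (65861/463233) -> (463233/65861): both odd, 65861 mod 4 = 1, 463233 mod 4 = 1, so the flip contributes +1; sign now +1
(463233/65861): 463233 mod 65861 = 2206, so (463233/65861) = (2206/65861)
factor out 2^1: 2206 = 2^1·1103; with 65861 mod 8 = 5, (2/65861) = -1; sign now -1; continue with (1103/65861)
flip (1103/65861) -> (65861/1103): both odd, 1103 mod 4 = 3, 65861 mod 4 = 1, so the flip contributes +1; sign now -1
(65861/1103): 65861 mod 1103 = 784, so (65861/1103) = (784/1103)
factor out 2^4: 784 = 2^4·49; with 1103 mod 8 = 7, (2/1103) = +1; sign now -1; continue with (49/1103)
flip (49/1103) -> (1103/49): both odd, 49 mod 4 = 1, 1103 mod 4 = 3, so the flip contributes +1; sign now -1
(1103/49): 1103 mod 49 = 25, so (1103/49) = (25/49)
flip (25/49) -> (49/25): both odd, 25 mod 4 = 1, 49 mod 4 = 1, so the flip contributes +1; sign now -1
(49/25): 49 mod 25 = 24, so (49/25) = (24/25)
factor out 2^3: 24 = 2^3·3; with 25 mod 8 = 1, (2/25) = +1; sign now -1; continue with (3/25)
flip (3/25) -> (25/3): both odd, 3 mod 4 = 3, 25 mod 4 = 1, so the flip contributes +1; sign now -1
(25/3): 25 mod 3 = 1, so (25/3) = (1/3)
reached (1/3) = 1, so the symbol is -1

-1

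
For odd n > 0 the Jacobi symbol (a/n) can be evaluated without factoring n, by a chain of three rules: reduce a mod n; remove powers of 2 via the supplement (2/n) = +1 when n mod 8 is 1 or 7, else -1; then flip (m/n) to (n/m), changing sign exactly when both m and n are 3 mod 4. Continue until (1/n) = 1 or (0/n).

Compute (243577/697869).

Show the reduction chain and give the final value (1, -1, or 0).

-1

flip (243577/697869) -> (697869/243577): both odd, 243577 mod 4 = 1, 697869 mod 4 = 1, so the flip contributes +1; sign now +1
(697869/243577): 697869 mod 243577 = 210715, so (697869/243577) = (210715/243577)
flip (210715/243577) -> (243577/210715): both odd, 210715 mod 4 = 3, 243577 mod 4 = 1, so the flip contributes +1; sign now +1
(243577/210715): 243577 mod 210715 = 32862, so (243577/210715) = (32862/210715)
factor out 2^1: 32862 = 2^1·16431; with 210715 mod 8 = 3, (2/210715) = -1; sign now -1; continue with (16431/210715)
flip (16431/210715) -> (210715/16431): both odd, 16431 mod 4 = 3, 210715 mod 4 = 3, so the flip contributes -1; sign now +1
(210715/16431): 210715 mod 16431 = 13543, so (210715/16431) = (13543/16431)
flip (13543/16431) -> (16431/13543): both odd, 13543 mod 4 = 3, 16431 mod 4 = 3, so the flip contributes -1; sign now -1
(16431/13543): 16431 mod 13543 = 2888, so (16431/13543) = (2888/13543)
factor out 2^3: 2888 = 2^3·361; with 13543 mod 8 = 7, (2/13543) = +1; sign now -1; continue with (361/13543)
flip (361/13543) -> (13543/361): both odd, 361 mod 4 = 1, 13543 mod 4 = 3, so the flip contributes +1; sign now -1
(13543/361): 13543 mod 361 = 186, so (13543/361) = (186/361)
factor out 2^1: 186 = 2^1·93; with 361 mod 8 = 1, (2/361) = +1; sign now -1; continue with (93/361)
flip (93/361) -> (361/93): both odd, 93 mod 4 = 1, 361 mod 4 = 1, so the flip contributes +1; sign now -1
(361/93): 361 mod 93 = 82, so (361/93) = (82/93)
factor out 2^1: 82 = 2^1·41; with 93 mod 8 = 5, (2/93) = -1; sign now +1; continue with (41/93)
flip (41/93) -> (93/41): both odd, 41 mod 4 = 1, 93 mod 4 = 1, so the flip contributes +1; sign now +1
(93/41): 93 mod 41 = 11, so (93/41) = (11/41)
flip (11/41) -> (41/11): both odd, 11 mod 4 = 3, 41 mod 4 = 1, so the flip contributes +1; sign now +1
(41/11): 41 mod 11 = 8, so (41/11) = (8/11)
factor out 2^3: 8 = 2^3·1; with 11 mod 8 = 3, (2/11) = -1; sign now -1; continue with (1/11)
reached (1/11) = 1, so the symbol is -1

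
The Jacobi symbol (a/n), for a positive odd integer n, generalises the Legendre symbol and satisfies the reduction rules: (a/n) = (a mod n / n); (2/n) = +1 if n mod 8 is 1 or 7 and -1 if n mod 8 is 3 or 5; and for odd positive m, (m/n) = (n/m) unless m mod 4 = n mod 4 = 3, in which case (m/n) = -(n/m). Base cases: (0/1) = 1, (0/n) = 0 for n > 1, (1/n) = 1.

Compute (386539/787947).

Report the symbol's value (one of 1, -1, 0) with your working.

1

reciprocity: (386539/787947) = -1·(787947/386539) since 386539 mod 4 = 3, 787947 mod 4 = 3; sign now -1
(787947/386539) = (14869/386539)   [reduce mod 386539]
reciprocity: (14869/386539) = +1·(386539/14869) since 14869 mod 4 = 1, 386539 mod 4 = 3; sign now -1
(386539/14869) = (14814/14869)   [reduce mod 14869]
14814 = 2^1·7407; (2/14869) = -1 since 14869 mod 8 = 5, so (14814/14869) = (-1)^1·(7407/14869); sign now +1
reciprocity: (7407/14869) = +1·(14869/7407) since 7407 mod 4 = 3, 14869 mod 4 = 1; sign now +1
(14869/7407) = (55/7407)   [reduce mod 7407]
reciprocity: (55/7407) = -1·(7407/55) since 55 mod 4 = 3, 7407 mod 4 = 3; sign now -1
(7407/55) = (37/55)   [reduce mod 55]
reciprocity: (37/55) = +1·(55/37) since 37 mod 4 = 1, 55 mod 4 = 3; sign now -1
(55/37) = (18/37)   [reduce mod 37]
18 = 2^1·9; (2/37) = -1 since 37 mod 8 = 5, so (18/37) = (-1)^1·(9/37); sign now +1
reciprocity: (9/37) = +1·(37/9) since 9 mod 4 = 1, 37 mod 4 = 1; sign now +1
(37/9) = (1/9)   [reduce mod 9]
(1/9) = 1; final value = sign = +1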